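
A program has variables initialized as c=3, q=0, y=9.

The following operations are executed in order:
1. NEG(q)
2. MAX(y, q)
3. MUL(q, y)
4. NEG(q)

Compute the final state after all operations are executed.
{c: 3, q: 0, y: 9}

Step-by-step execution:
Initial: c=3, q=0, y=9
After step 1 (NEG(q)): c=3, q=0, y=9
After step 2 (MAX(y, q)): c=3, q=0, y=9
After step 3 (MUL(q, y)): c=3, q=0, y=9
After step 4 (NEG(q)): c=3, q=0, y=9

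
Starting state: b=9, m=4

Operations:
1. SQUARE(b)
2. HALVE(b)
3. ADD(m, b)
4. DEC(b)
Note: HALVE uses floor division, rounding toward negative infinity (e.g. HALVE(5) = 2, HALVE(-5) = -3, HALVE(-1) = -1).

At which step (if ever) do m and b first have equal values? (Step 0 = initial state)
Never

m and b never become equal during execution.

Comparing values at each step:
Initial: m=4, b=9
After step 1: m=4, b=81
After step 2: m=4, b=40
After step 3: m=44, b=40
After step 4: m=44, b=39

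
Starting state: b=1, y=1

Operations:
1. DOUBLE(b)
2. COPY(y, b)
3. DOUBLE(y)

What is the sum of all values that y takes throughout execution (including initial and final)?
8

Values of y at each step:
Initial: y = 1
After step 1: y = 1
After step 2: y = 2
After step 3: y = 4
Sum = 1 + 1 + 2 + 4 = 8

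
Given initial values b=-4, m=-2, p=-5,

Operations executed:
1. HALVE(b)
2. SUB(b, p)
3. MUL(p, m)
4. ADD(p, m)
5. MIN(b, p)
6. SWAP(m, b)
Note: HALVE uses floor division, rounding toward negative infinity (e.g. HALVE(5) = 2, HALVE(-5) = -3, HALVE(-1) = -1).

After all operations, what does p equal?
p = 8

Tracing execution:
Step 1: HALVE(b) → p = -5
Step 2: SUB(b, p) → p = -5
Step 3: MUL(p, m) → p = 10
Step 4: ADD(p, m) → p = 8
Step 5: MIN(b, p) → p = 8
Step 6: SWAP(m, b) → p = 8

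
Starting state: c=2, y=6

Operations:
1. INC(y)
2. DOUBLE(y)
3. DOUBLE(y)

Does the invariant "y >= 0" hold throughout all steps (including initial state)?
Yes

The invariant holds at every step.

State at each step:
Initial: c=2, y=6
After step 1: c=2, y=7
After step 2: c=2, y=14
After step 3: c=2, y=28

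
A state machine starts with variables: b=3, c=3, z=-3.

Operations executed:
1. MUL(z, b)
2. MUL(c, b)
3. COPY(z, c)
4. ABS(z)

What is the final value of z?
z = 9

Tracing execution:
Step 1: MUL(z, b) → z = -9
Step 2: MUL(c, b) → z = -9
Step 3: COPY(z, c) → z = 9
Step 4: ABS(z) → z = 9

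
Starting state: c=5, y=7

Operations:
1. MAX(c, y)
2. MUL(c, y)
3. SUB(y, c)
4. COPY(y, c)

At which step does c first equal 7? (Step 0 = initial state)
Step 1

Tracing c:
Initial: c = 5
After step 1: c = 7 ← first occurrence
After step 2: c = 49
After step 3: c = 49
After step 4: c = 49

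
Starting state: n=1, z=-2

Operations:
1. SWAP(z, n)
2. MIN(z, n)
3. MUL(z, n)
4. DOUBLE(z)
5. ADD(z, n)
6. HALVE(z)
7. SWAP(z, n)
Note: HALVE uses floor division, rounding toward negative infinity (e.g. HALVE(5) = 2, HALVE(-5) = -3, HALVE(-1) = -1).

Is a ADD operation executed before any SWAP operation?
No

First ADD: step 5
First SWAP: step 1
Since 5 > 1, SWAP comes first.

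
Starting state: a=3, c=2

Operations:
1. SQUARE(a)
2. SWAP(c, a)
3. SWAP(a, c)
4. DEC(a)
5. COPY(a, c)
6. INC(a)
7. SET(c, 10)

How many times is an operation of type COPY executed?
1

Counting COPY operations:
Step 5: COPY(a, c) ← COPY
Total: 1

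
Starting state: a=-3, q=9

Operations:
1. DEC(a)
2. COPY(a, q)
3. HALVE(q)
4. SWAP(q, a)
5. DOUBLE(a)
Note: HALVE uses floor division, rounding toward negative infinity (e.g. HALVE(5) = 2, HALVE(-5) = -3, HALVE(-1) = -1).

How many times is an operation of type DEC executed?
1

Counting DEC operations:
Step 1: DEC(a) ← DEC
Total: 1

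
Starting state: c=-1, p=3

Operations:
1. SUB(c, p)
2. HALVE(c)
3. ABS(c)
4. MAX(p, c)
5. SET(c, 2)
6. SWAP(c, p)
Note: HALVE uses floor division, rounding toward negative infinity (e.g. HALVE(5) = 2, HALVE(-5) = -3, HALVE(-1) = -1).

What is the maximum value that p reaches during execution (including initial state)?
3

Values of p at each step:
Initial: p = 3 ← maximum
After step 1: p = 3
After step 2: p = 3
After step 3: p = 3
After step 4: p = 3
After step 5: p = 3
After step 6: p = 2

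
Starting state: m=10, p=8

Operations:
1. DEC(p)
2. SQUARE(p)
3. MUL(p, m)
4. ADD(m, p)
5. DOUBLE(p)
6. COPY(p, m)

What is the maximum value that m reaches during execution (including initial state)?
500

Values of m at each step:
Initial: m = 10
After step 1: m = 10
After step 2: m = 10
After step 3: m = 10
After step 4: m = 500 ← maximum
After step 5: m = 500
After step 6: m = 500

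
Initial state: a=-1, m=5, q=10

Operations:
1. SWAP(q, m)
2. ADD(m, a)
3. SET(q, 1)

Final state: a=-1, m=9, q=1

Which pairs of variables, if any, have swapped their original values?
None

Comparing initial and final values:
m: 5 → 9
q: 10 → 1
a: -1 → -1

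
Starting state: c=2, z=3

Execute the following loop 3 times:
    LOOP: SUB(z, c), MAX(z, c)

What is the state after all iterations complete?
c=2, z=2

Iteration trace:
Start: c=2, z=3
After iteration 1: c=2, z=2
After iteration 2: c=2, z=2
After iteration 3: c=2, z=2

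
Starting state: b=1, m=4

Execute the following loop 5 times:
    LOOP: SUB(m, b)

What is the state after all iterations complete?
b=1, m=-1

Iteration trace:
Start: b=1, m=4
After iteration 1: b=1, m=3
After iteration 2: b=1, m=2
After iteration 3: b=1, m=1
After iteration 4: b=1, m=0
After iteration 5: b=1, m=-1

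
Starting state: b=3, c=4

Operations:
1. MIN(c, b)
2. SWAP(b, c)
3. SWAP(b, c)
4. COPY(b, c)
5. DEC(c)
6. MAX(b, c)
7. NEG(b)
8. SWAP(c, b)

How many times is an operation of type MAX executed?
1

Counting MAX operations:
Step 6: MAX(b, c) ← MAX
Total: 1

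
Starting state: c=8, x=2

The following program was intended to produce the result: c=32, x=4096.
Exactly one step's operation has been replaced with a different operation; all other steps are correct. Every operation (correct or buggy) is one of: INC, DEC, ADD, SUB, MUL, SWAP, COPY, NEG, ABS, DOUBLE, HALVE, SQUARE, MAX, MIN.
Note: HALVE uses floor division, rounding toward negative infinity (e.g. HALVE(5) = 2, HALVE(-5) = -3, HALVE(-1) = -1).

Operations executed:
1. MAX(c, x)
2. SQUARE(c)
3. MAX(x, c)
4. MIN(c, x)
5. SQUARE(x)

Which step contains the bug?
Step 4

Trace with buggy code:
Initial: c=8, x=2
After step 1: c=8, x=2
After step 2: c=64, x=2
After step 3: c=64, x=64
After step 4: c=64, x=64
After step 5: c=64, x=4096
Actual final c=64, x=4096 ≠ expected c=32, x=4096.
Step 4 is the only position where a single-operation replacement can produce the expected result.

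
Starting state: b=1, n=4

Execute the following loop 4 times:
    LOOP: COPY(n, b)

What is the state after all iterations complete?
b=1, n=1

Iteration trace:
Start: b=1, n=4
After iteration 1: b=1, n=1
After iteration 2: b=1, n=1
After iteration 3: b=1, n=1
After iteration 4: b=1, n=1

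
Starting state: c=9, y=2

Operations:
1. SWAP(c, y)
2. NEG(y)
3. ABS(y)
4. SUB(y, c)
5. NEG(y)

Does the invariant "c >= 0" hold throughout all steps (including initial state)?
Yes

The invariant holds at every step.

State at each step:
Initial: c=9, y=2
After step 1: c=2, y=9
After step 2: c=2, y=-9
After step 3: c=2, y=9
After step 4: c=2, y=7
After step 5: c=2, y=-7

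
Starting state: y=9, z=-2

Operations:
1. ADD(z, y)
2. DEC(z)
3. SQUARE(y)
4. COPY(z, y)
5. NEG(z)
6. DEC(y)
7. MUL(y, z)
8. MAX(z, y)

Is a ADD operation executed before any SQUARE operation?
Yes

First ADD: step 1
First SQUARE: step 3
Since 1 < 3, ADD comes first.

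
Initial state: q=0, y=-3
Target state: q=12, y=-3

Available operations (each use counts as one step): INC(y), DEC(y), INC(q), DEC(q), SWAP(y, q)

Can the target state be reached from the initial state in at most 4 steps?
No

The target state cannot be reached within 4 steps.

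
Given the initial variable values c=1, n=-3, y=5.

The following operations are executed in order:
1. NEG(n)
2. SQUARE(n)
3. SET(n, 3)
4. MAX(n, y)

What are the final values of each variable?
{c: 1, n: 5, y: 5}

Step-by-step execution:
Initial: c=1, n=-3, y=5
After step 1 (NEG(n)): c=1, n=3, y=5
After step 2 (SQUARE(n)): c=1, n=9, y=5
After step 3 (SET(n, 3)): c=1, n=3, y=5
After step 4 (MAX(n, y)): c=1, n=5, y=5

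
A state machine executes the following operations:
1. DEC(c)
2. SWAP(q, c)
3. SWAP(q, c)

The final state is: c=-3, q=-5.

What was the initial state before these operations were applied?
c=-2, q=-5

Working backwards:
Final state: c=-3, q=-5
Before step 3 (SWAP(q, c)): c=-5, q=-3
Before step 2 (SWAP(q, c)): c=-3, q=-5
Before step 1 (DEC(c)): c=-2, q=-5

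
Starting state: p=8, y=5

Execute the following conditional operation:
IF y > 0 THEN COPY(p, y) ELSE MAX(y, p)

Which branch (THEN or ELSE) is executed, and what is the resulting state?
Branch: THEN, Final state: p=5, y=5

Evaluating condition: y > 0
y = 5
Condition is True, so THEN branch executes
After COPY(p, y): p=5, y=5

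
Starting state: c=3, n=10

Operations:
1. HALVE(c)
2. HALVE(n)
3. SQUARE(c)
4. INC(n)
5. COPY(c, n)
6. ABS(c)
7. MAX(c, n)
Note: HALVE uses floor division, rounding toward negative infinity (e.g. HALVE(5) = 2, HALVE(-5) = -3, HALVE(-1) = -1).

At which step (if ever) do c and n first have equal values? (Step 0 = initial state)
Step 5

c and n first become equal after step 5.

Comparing values at each step:
Initial: c=3, n=10
After step 1: c=1, n=10
After step 2: c=1, n=5
After step 3: c=1, n=5
After step 4: c=1, n=6
After step 5: c=6, n=6 ← equal!
After step 6: c=6, n=6 ← equal!
After step 7: c=6, n=6 ← equal!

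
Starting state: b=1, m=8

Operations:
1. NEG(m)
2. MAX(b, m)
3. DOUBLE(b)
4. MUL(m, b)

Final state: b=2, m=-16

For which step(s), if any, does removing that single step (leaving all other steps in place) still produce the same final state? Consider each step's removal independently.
Step(s) 2

Testing removal of each single step:
Without step 1: final = b=16, m=128 (different)
Without step 2: final = b=2, m=-16 (same)
Without step 3: final = b=1, m=-8 (different)
Without step 4: final = b=2, m=-8 (different)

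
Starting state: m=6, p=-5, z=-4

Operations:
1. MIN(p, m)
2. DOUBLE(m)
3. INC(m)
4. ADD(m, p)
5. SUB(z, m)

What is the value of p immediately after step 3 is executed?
p = -5

Tracing p through execution:
Initial: p = -5
After step 1 (MIN(p, m)): p = -5
After step 2 (DOUBLE(m)): p = -5
After step 3 (INC(m)): p = -5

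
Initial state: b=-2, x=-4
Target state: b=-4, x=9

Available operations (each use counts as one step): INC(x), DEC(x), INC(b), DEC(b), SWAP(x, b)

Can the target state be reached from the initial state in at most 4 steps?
No

The target state cannot be reached within 4 steps.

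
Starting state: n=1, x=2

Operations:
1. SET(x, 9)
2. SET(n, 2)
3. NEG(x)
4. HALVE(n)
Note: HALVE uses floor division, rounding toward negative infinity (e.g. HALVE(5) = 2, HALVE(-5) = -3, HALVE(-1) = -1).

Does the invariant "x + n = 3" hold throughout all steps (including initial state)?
No, violated after step 1

The invariant is violated after step 1.

State at each step:
Initial: n=1, x=2
After step 1: n=1, x=9
After step 2: n=2, x=9
After step 3: n=2, x=-9
After step 4: n=1, x=-9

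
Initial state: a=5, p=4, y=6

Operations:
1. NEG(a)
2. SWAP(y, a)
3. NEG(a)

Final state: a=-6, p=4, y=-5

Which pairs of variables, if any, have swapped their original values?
None

Comparing initial and final values:
p: 4 → 4
y: 6 → -5
a: 5 → -6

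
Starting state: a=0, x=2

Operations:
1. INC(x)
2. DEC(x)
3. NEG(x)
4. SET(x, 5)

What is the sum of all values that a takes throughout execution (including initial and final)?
0

Values of a at each step:
Initial: a = 0
After step 1: a = 0
After step 2: a = 0
After step 3: a = 0
After step 4: a = 0
Sum = 0 + 0 + 0 + 0 + 0 = 0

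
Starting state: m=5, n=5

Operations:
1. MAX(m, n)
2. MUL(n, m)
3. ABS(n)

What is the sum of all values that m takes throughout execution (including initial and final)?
20

Values of m at each step:
Initial: m = 5
After step 1: m = 5
After step 2: m = 5
After step 3: m = 5
Sum = 5 + 5 + 5 + 5 = 20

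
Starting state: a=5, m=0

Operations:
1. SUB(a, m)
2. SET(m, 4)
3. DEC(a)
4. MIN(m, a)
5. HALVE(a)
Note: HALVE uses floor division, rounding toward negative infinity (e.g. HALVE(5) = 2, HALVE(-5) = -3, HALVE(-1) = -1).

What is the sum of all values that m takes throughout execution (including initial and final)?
16

Values of m at each step:
Initial: m = 0
After step 1: m = 0
After step 2: m = 4
After step 3: m = 4
After step 4: m = 4
After step 5: m = 4
Sum = 0 + 0 + 4 + 4 + 4 + 4 = 16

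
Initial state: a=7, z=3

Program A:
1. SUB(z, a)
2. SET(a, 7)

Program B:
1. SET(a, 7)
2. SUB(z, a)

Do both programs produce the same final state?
Yes

Program A final state: a=7, z=-4
Program B final state: a=7, z=-4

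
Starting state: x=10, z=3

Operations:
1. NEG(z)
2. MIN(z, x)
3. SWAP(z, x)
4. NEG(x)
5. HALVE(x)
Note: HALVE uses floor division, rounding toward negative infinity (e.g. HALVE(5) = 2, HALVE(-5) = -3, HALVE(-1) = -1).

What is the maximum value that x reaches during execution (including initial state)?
10

Values of x at each step:
Initial: x = 10 ← maximum
After step 1: x = 10
After step 2: x = 10
After step 3: x = -3
After step 4: x = 3
After step 5: x = 1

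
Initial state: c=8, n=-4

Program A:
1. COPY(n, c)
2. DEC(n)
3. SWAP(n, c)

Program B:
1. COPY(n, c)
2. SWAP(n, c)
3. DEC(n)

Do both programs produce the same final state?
No

Program A final state: c=7, n=8
Program B final state: c=8, n=7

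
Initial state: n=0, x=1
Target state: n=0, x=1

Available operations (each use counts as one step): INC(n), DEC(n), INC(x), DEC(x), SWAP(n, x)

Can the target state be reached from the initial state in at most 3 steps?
Yes

Path (0 steps): 0 steps (already at target)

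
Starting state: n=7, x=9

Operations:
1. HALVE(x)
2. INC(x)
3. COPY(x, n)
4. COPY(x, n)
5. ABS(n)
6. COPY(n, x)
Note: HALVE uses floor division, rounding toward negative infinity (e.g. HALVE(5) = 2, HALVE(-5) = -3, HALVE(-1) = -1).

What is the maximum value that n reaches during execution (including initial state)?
7

Values of n at each step:
Initial: n = 7 ← maximum
After step 1: n = 7
After step 2: n = 7
After step 3: n = 7
After step 4: n = 7
After step 5: n = 7
After step 6: n = 7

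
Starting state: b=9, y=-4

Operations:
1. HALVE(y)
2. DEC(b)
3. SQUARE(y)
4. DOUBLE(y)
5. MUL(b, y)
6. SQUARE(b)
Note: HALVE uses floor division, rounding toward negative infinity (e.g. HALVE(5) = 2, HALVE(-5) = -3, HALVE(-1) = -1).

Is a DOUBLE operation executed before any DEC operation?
No

First DOUBLE: step 4
First DEC: step 2
Since 4 > 2, DEC comes first.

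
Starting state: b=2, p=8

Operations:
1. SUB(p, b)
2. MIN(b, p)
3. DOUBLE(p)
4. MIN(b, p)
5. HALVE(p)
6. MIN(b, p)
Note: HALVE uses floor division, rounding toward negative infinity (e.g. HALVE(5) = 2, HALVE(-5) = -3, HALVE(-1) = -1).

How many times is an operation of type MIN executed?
3

Counting MIN operations:
Step 2: MIN(b, p) ← MIN
Step 4: MIN(b, p) ← MIN
Step 6: MIN(b, p) ← MIN
Total: 3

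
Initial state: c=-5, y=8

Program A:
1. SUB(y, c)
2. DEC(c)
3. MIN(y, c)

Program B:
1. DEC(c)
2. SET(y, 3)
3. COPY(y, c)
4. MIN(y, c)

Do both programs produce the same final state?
Yes

Program A final state: c=-6, y=-6
Program B final state: c=-6, y=-6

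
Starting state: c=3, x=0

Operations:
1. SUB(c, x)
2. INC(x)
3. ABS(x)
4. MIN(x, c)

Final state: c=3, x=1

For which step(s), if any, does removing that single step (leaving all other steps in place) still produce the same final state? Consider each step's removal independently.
Step(s) 1, 3, 4

Testing removal of each single step:
Without step 1: final = c=3, x=1 (same)
Without step 2: final = c=3, x=0 (different)
Without step 3: final = c=3, x=1 (same)
Without step 4: final = c=3, x=1 (same)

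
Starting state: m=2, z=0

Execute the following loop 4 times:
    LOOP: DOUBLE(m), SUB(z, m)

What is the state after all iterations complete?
m=32, z=-60

Iteration trace:
Start: m=2, z=0
After iteration 1: m=4, z=-4
After iteration 2: m=8, z=-12
After iteration 3: m=16, z=-28
After iteration 4: m=32, z=-60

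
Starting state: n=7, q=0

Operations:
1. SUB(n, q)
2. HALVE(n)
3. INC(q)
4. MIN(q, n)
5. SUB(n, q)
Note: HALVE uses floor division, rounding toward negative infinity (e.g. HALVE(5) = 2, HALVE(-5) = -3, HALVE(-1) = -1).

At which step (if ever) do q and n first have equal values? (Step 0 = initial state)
Never

q and n never become equal during execution.

Comparing values at each step:
Initial: q=0, n=7
After step 1: q=0, n=7
After step 2: q=0, n=3
After step 3: q=1, n=3
After step 4: q=1, n=3
After step 5: q=1, n=2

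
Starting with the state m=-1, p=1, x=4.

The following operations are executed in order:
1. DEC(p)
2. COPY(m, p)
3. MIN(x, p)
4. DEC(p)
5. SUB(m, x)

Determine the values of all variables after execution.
{m: 0, p: -1, x: 0}

Step-by-step execution:
Initial: m=-1, p=1, x=4
After step 1 (DEC(p)): m=-1, p=0, x=4
After step 2 (COPY(m, p)): m=0, p=0, x=4
After step 3 (MIN(x, p)): m=0, p=0, x=0
After step 4 (DEC(p)): m=0, p=-1, x=0
After step 5 (SUB(m, x)): m=0, p=-1, x=0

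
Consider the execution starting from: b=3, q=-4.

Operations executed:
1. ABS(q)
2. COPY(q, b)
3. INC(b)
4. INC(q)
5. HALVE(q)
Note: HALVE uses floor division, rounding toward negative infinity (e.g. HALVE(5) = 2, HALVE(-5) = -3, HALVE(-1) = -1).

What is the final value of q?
q = 2

Tracing execution:
Step 1: ABS(q) → q = 4
Step 2: COPY(q, b) → q = 3
Step 3: INC(b) → q = 3
Step 4: INC(q) → q = 4
Step 5: HALVE(q) → q = 2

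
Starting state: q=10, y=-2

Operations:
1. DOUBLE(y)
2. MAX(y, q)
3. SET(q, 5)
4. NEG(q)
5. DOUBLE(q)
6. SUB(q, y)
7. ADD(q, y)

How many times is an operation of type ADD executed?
1

Counting ADD operations:
Step 7: ADD(q, y) ← ADD
Total: 1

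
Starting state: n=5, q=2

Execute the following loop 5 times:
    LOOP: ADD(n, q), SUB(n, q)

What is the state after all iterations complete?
n=5, q=2

Iteration trace:
Start: n=5, q=2
After iteration 1: n=5, q=2
After iteration 2: n=5, q=2
After iteration 3: n=5, q=2
After iteration 4: n=5, q=2
After iteration 5: n=5, q=2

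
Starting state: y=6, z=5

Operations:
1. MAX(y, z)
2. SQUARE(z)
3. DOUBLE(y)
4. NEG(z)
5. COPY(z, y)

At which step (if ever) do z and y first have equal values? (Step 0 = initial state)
Step 5

z and y first become equal after step 5.

Comparing values at each step:
Initial: z=5, y=6
After step 1: z=5, y=6
After step 2: z=25, y=6
After step 3: z=25, y=12
After step 4: z=-25, y=12
After step 5: z=12, y=12 ← equal!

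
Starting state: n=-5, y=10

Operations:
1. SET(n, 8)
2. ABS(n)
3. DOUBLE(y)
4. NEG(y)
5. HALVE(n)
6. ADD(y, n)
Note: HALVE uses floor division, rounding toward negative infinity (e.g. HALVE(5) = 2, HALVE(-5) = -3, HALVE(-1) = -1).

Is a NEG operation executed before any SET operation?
No

First NEG: step 4
First SET: step 1
Since 4 > 1, SET comes first.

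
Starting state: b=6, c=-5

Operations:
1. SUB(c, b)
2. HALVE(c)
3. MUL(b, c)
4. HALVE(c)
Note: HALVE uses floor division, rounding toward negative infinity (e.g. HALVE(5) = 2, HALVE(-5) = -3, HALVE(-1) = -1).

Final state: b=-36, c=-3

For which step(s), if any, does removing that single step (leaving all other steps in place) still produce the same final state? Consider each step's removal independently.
None - removing any single step changes the final result

Testing removal of each single step:
Without step 1: final = b=-18, c=-2 (different)
Without step 2: final = b=-66, c=-6 (different)
Without step 3: final = b=6, c=-3 (different)
Without step 4: final = b=-36, c=-6 (different)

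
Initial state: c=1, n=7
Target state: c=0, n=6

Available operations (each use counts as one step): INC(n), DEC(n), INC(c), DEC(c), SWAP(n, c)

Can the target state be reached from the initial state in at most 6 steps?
Yes

Path (2 steps): DEC(n) → DEC(c)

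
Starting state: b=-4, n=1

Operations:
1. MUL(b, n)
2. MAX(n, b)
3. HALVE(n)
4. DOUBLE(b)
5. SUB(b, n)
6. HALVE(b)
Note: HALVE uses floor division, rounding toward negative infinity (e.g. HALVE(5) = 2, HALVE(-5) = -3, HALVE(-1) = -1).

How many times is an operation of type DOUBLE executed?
1

Counting DOUBLE operations:
Step 4: DOUBLE(b) ← DOUBLE
Total: 1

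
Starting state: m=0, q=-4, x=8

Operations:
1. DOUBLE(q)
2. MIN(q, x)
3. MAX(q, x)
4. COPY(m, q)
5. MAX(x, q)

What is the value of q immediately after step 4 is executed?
q = 8

Tracing q through execution:
Initial: q = -4
After step 1 (DOUBLE(q)): q = -8
After step 2 (MIN(q, x)): q = -8
After step 3 (MAX(q, x)): q = 8
After step 4 (COPY(m, q)): q = 8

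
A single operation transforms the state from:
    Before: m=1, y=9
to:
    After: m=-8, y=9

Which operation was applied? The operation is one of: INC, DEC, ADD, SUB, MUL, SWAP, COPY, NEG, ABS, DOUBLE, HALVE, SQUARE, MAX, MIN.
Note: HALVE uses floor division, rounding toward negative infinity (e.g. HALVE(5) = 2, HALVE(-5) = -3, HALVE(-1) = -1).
SUB(m, y)

Analyzing the change:
Before: m=1, y=9
After: m=-8, y=9
Variable m changed from 1 to -8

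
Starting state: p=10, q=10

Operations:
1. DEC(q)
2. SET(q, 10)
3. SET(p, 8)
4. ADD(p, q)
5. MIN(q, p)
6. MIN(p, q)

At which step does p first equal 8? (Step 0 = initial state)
Step 3

Tracing p:
Initial: p = 10
After step 1: p = 10
After step 2: p = 10
After step 3: p = 8 ← first occurrence
After step 4: p = 18
After step 5: p = 18
After step 6: p = 10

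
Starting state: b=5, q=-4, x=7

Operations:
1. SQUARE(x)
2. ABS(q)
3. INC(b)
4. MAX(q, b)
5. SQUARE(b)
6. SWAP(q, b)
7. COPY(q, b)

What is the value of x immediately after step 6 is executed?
x = 49

Tracing x through execution:
Initial: x = 7
After step 1 (SQUARE(x)): x = 49
After step 2 (ABS(q)): x = 49
After step 3 (INC(b)): x = 49
After step 4 (MAX(q, b)): x = 49
After step 5 (SQUARE(b)): x = 49
After step 6 (SWAP(q, b)): x = 49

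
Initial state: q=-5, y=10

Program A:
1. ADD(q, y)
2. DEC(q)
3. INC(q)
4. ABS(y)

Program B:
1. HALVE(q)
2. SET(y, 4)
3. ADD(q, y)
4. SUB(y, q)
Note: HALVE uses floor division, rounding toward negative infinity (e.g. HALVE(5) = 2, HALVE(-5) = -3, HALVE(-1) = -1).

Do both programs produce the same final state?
No

Program A final state: q=5, y=10
Program B final state: q=1, y=3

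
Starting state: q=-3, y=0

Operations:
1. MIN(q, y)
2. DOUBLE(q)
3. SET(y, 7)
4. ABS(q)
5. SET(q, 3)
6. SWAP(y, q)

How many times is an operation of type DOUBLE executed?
1

Counting DOUBLE operations:
Step 2: DOUBLE(q) ← DOUBLE
Total: 1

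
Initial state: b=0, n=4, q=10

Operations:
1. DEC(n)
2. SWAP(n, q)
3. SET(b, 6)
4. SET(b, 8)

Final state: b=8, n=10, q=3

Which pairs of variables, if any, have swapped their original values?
None

Comparing initial and final values:
q: 10 → 3
n: 4 → 10
b: 0 → 8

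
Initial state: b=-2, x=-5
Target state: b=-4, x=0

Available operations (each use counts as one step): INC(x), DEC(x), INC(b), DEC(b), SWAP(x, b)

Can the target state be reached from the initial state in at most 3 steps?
No

The target state cannot be reached within 3 steps.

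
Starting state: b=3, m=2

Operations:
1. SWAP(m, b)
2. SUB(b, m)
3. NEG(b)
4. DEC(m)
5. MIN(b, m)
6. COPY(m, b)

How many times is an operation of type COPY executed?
1

Counting COPY operations:
Step 6: COPY(m, b) ← COPY
Total: 1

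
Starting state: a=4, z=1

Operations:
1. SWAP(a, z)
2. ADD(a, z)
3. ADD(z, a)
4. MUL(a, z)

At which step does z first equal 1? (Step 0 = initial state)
Step 0

Tracing z:
Initial: z = 1 ← first occurrence
After step 1: z = 4
After step 2: z = 4
After step 3: z = 9
After step 4: z = 9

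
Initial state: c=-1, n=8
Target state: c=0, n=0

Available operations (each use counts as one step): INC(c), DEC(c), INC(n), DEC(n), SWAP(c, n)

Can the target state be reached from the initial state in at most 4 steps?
No

The target state cannot be reached within 4 steps.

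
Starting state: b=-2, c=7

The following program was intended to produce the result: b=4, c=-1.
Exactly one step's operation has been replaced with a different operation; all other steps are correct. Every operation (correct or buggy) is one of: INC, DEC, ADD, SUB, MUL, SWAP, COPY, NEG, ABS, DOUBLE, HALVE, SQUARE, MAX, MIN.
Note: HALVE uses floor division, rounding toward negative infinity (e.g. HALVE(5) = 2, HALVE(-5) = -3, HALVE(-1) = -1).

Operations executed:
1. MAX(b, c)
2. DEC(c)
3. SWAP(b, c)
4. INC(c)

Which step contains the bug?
Step 1

Trace with buggy code:
Initial: b=-2, c=7
After step 1: b=7, c=7
After step 2: b=7, c=6
After step 3: b=6, c=7
After step 4: b=6, c=8
Actual final b=6, c=8 ≠ expected b=4, c=-1.
Step 1 is the only position where a single-operation replacement can produce the expected result.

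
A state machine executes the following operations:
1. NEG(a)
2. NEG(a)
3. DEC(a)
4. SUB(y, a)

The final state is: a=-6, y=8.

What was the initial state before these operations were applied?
a=-5, y=2

Working backwards:
Final state: a=-6, y=8
Before step 4 (SUB(y, a)): a=-6, y=2
Before step 3 (DEC(a)): a=-5, y=2
Before step 2 (NEG(a)): a=5, y=2
Before step 1 (NEG(a)): a=-5, y=2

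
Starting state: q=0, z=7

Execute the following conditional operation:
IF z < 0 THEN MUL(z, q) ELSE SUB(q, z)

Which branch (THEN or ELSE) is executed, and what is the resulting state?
Branch: ELSE, Final state: q=-7, z=7

Evaluating condition: z < 0
z = 7
Condition is False, so ELSE branch executes
After SUB(q, z): q=-7, z=7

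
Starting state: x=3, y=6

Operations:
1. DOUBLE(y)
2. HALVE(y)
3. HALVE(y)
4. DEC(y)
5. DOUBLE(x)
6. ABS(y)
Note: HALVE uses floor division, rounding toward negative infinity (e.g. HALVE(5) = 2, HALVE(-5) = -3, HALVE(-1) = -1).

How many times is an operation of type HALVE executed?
2

Counting HALVE operations:
Step 2: HALVE(y) ← HALVE
Step 3: HALVE(y) ← HALVE
Total: 2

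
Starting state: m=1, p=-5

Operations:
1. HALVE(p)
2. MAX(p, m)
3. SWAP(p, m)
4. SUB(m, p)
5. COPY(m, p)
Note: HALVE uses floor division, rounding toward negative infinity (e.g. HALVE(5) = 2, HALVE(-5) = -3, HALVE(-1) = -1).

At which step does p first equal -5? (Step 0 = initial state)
Step 0

Tracing p:
Initial: p = -5 ← first occurrence
After step 1: p = -3
After step 2: p = 1
After step 3: p = 1
After step 4: p = 1
After step 5: p = 1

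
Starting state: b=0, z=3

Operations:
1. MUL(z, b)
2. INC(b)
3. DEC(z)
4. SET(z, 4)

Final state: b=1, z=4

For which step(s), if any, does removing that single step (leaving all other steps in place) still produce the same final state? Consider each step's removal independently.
Step(s) 1, 3

Testing removal of each single step:
Without step 1: final = b=1, z=4 (same)
Without step 2: final = b=0, z=4 (different)
Without step 3: final = b=1, z=4 (same)
Without step 4: final = b=1, z=-1 (different)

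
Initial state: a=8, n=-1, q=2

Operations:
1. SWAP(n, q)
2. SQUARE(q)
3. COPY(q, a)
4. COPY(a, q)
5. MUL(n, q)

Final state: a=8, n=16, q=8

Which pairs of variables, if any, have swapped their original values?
None

Comparing initial and final values:
a: 8 → 8
n: -1 → 16
q: 2 → 8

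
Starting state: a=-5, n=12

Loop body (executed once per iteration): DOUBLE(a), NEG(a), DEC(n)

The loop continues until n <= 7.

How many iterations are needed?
5

Tracing iterations:
Initial: a=-5, n=12
After iteration 1: a=10, n=11
After iteration 2: a=-20, n=10
After iteration 3: a=40, n=9
After iteration 4: a=-80, n=8
After iteration 5: a=160, n=7
n <= 7 now holds, so the loop exits after 5 iterations.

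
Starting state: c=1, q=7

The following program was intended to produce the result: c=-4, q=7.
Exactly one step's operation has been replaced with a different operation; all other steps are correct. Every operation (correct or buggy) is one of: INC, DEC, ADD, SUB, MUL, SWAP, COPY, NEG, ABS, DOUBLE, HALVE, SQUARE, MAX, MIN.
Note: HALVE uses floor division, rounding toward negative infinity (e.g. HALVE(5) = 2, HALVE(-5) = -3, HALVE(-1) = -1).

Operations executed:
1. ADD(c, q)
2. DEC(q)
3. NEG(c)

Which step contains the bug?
Step 2

Trace with buggy code:
Initial: c=1, q=7
After step 1: c=8, q=7
After step 2: c=8, q=6
After step 3: c=-8, q=6
Actual final c=-8, q=6 ≠ expected c=-4, q=7.
Step 2 is the only position where a single-operation replacement can produce the expected result.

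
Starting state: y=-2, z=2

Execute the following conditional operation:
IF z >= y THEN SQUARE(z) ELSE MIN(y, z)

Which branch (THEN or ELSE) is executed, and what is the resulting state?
Branch: THEN, Final state: y=-2, z=4

Evaluating condition: z >= y
z = 2, y = -2
Condition is True, so THEN branch executes
After SQUARE(z): y=-2, z=4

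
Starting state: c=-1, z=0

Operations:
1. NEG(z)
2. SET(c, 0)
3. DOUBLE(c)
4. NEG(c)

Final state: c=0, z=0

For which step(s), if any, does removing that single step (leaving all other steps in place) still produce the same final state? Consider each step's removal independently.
Step(s) 1, 3, 4

Testing removal of each single step:
Without step 1: final = c=0, z=0 (same)
Without step 2: final = c=2, z=0 (different)
Without step 3: final = c=0, z=0 (same)
Without step 4: final = c=0, z=0 (same)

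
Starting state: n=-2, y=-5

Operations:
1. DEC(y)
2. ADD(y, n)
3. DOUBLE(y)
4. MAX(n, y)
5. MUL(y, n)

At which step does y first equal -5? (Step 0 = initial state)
Step 0

Tracing y:
Initial: y = -5 ← first occurrence
After step 1: y = -6
After step 2: y = -8
After step 3: y = -16
After step 4: y = -16
After step 5: y = 32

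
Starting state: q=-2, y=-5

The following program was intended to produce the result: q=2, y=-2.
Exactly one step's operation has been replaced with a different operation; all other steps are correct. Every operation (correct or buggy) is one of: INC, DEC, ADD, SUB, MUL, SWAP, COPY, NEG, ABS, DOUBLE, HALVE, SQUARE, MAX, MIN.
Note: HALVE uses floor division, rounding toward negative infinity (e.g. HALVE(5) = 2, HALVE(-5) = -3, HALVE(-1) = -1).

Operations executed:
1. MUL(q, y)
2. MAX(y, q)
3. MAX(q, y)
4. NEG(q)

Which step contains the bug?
Step 1

Trace with buggy code:
Initial: q=-2, y=-5
After step 1: q=10, y=-5
After step 2: q=10, y=10
After step 3: q=10, y=10
After step 4: q=-10, y=10
Actual final q=-10, y=10 ≠ expected q=2, y=-2.
Step 1 is the only position where a single-operation replacement can produce the expected result.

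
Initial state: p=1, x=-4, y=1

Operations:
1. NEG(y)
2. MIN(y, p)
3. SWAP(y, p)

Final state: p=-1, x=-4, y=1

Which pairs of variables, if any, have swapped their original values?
None

Comparing initial and final values:
p: 1 → -1
y: 1 → 1
x: -4 → -4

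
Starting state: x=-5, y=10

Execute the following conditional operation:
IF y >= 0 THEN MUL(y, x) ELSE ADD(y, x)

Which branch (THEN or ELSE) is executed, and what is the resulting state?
Branch: THEN, Final state: x=-5, y=-50

Evaluating condition: y >= 0
y = 10
Condition is True, so THEN branch executes
After MUL(y, x): x=-5, y=-50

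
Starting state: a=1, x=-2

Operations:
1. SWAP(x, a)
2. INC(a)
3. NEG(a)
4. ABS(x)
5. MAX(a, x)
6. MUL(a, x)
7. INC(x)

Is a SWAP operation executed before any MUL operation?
Yes

First SWAP: step 1
First MUL: step 6
Since 1 < 6, SWAP comes first.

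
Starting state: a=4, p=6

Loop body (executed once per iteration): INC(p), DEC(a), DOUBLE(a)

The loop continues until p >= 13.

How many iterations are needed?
7

Tracing iterations:
Initial: a=4, p=6
After iteration 1: a=6, p=7
After iteration 2: a=10, p=8
After iteration 3: a=18, p=9
After iteration 4: a=34, p=10
After iteration 5: a=66, p=11
After iteration 6: a=130, p=12
After iteration 7: a=258, p=13
p >= 13 now holds, so the loop exits after 7 iterations.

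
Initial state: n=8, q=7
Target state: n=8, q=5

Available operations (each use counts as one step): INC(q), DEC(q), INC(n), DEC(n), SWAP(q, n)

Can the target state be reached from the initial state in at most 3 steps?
Yes

Path (2 steps): DEC(q) → DEC(q)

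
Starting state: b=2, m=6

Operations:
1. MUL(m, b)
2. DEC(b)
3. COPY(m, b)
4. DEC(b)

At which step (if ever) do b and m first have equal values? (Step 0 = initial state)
Step 3

b and m first become equal after step 3.

Comparing values at each step:
Initial: b=2, m=6
After step 1: b=2, m=12
After step 2: b=1, m=12
After step 3: b=1, m=1 ← equal!
After step 4: b=0, m=1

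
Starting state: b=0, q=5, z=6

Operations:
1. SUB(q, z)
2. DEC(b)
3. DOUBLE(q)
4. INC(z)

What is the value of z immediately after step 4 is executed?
z = 7

Tracing z through execution:
Initial: z = 6
After step 1 (SUB(q, z)): z = 6
After step 2 (DEC(b)): z = 6
After step 3 (DOUBLE(q)): z = 6
After step 4 (INC(z)): z = 7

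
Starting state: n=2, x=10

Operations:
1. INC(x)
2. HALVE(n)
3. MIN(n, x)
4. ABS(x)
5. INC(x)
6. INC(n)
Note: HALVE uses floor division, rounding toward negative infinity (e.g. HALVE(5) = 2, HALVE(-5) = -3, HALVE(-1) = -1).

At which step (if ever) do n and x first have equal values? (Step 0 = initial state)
Never

n and x never become equal during execution.

Comparing values at each step:
Initial: n=2, x=10
After step 1: n=2, x=11
After step 2: n=1, x=11
After step 3: n=1, x=11
After step 4: n=1, x=11
After step 5: n=1, x=12
After step 6: n=2, x=12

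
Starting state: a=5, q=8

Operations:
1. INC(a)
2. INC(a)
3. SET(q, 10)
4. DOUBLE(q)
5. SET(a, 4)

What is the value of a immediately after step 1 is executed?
a = 6

Tracing a through execution:
Initial: a = 5
After step 1 (INC(a)): a = 6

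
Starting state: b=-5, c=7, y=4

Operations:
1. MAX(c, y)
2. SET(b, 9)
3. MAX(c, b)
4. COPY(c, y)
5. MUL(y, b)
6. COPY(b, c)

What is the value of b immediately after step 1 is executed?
b = -5

Tracing b through execution:
Initial: b = -5
After step 1 (MAX(c, y)): b = -5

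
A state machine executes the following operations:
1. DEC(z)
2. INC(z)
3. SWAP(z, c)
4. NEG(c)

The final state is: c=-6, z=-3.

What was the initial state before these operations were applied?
c=-3, z=6

Working backwards:
Final state: c=-6, z=-3
Before step 4 (NEG(c)): c=6, z=-3
Before step 3 (SWAP(z, c)): c=-3, z=6
Before step 2 (INC(z)): c=-3, z=5
Before step 1 (DEC(z)): c=-3, z=6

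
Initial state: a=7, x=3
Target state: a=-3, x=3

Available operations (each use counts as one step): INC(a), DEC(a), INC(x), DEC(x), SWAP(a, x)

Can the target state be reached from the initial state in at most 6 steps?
No

The target state cannot be reached within 6 steps.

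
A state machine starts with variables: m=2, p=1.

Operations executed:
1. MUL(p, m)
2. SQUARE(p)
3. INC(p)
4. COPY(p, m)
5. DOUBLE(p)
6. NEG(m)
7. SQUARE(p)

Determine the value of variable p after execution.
p = 16

Tracing execution:
Step 1: MUL(p, m) → p = 2
Step 2: SQUARE(p) → p = 4
Step 3: INC(p) → p = 5
Step 4: COPY(p, m) → p = 2
Step 5: DOUBLE(p) → p = 4
Step 6: NEG(m) → p = 4
Step 7: SQUARE(p) → p = 16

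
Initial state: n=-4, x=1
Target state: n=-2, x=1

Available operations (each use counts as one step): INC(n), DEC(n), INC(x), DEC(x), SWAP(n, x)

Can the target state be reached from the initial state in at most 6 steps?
Yes

Path (2 steps): INC(n) → INC(n)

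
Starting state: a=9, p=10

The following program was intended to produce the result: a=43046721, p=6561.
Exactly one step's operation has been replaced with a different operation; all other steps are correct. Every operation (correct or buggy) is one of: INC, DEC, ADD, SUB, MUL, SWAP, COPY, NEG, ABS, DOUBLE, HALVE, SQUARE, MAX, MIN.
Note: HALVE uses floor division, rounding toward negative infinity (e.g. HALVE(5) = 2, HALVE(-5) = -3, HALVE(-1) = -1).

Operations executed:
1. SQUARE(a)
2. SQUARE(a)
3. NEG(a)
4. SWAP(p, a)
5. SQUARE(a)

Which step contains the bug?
Step 3

Trace with buggy code:
Initial: a=9, p=10
After step 1: a=81, p=10
After step 2: a=6561, p=10
After step 3: a=-6561, p=10
After step 4: a=10, p=-6561
After step 5: a=100, p=-6561
Actual final a=100, p=-6561 ≠ expected a=43046721, p=6561.
Step 3 is the only position where a single-operation replacement can produce the expected result.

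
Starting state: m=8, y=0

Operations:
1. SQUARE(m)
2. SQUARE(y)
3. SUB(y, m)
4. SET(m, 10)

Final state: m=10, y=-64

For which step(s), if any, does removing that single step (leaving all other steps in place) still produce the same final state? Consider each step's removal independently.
Step(s) 2

Testing removal of each single step:
Without step 1: final = m=10, y=-8 (different)
Without step 2: final = m=10, y=-64 (same)
Without step 3: final = m=10, y=0 (different)
Without step 4: final = m=64, y=-64 (different)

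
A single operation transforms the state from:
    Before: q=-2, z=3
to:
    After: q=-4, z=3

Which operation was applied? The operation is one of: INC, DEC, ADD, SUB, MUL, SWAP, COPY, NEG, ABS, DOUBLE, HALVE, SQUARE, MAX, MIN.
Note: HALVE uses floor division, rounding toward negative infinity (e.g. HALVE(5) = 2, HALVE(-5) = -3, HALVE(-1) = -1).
DOUBLE(q)

Analyzing the change:
Before: q=-2, z=3
After: q=-4, z=3
Variable q changed from -2 to -4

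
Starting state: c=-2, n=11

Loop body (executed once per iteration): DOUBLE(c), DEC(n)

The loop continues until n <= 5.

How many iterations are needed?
6

Tracing iterations:
Initial: c=-2, n=11
After iteration 1: c=-4, n=10
After iteration 2: c=-8, n=9
After iteration 3: c=-16, n=8
After iteration 4: c=-32, n=7
After iteration 5: c=-64, n=6
After iteration 6: c=-128, n=5
n <= 5 now holds, so the loop exits after 6 iterations.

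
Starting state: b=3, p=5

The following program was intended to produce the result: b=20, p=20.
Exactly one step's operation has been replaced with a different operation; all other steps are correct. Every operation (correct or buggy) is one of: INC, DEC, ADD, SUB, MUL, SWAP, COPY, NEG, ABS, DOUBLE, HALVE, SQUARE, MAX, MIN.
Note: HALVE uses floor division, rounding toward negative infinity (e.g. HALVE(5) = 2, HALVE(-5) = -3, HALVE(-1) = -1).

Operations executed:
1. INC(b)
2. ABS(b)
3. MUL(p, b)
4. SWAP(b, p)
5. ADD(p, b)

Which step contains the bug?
Step 5

Trace with buggy code:
Initial: b=3, p=5
After step 1: b=4, p=5
After step 2: b=4, p=5
After step 3: b=4, p=20
After step 4: b=20, p=4
After step 5: b=20, p=24
Actual final b=20, p=24 ≠ expected b=20, p=20.
Step 5 is the only position where a single-operation replacement can produce the expected result.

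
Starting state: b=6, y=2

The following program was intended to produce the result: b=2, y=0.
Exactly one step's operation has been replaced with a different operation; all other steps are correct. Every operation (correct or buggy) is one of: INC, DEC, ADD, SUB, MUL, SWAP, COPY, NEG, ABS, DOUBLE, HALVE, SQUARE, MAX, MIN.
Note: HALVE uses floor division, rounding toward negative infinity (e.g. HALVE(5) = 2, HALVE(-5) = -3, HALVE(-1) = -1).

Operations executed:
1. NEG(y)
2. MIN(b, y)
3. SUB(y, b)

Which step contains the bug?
Step 1

Trace with buggy code:
Initial: b=6, y=2
After step 1: b=6, y=-2
After step 2: b=-2, y=-2
After step 3: b=-2, y=0
Actual final b=-2, y=0 ≠ expected b=2, y=0.
Step 1 is the only position where a single-operation replacement can produce the expected result.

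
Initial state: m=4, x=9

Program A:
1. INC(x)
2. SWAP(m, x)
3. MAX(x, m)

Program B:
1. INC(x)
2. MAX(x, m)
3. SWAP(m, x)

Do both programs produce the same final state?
No

Program A final state: m=10, x=10
Program B final state: m=10, x=4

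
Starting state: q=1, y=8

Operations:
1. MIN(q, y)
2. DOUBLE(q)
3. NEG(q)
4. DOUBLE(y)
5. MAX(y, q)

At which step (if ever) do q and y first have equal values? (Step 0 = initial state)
Never

q and y never become equal during execution.

Comparing values at each step:
Initial: q=1, y=8
After step 1: q=1, y=8
After step 2: q=2, y=8
After step 3: q=-2, y=8
After step 4: q=-2, y=16
After step 5: q=-2, y=16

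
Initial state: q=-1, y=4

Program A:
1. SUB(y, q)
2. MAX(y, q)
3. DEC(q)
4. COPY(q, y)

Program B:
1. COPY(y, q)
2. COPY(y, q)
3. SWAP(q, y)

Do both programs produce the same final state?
No

Program A final state: q=5, y=5
Program B final state: q=-1, y=-1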